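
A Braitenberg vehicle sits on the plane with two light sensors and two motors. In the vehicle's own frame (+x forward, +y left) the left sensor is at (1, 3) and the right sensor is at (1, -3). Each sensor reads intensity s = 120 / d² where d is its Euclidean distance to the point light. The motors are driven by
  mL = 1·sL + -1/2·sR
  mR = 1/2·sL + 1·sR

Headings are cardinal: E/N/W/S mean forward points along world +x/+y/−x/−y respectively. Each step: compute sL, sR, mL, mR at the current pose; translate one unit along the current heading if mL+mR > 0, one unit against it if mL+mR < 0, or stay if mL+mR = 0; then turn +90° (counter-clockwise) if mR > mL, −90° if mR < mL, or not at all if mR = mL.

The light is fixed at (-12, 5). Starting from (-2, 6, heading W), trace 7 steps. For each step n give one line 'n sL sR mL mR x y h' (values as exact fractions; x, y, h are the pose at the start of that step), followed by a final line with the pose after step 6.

0 24/17 120/97 1308/1649 3204/1649 -2 6 W
1 5/6 10/3 -5/6 15/4 -3 6 S
2 120/109 120/109 60/109 180/109 -3 5 E
3 12/5 12/17 174/85 162/85 -2 5 N
4 120/137 24/25 1356/3425 4788/3425 -2 6 E
5 30/17 3/5 249/170 126/85 -1 6 N
6 120/101 24/25 1788/2525 3924/2525 -1 7 W
final -2 7 S

n=0: pose=(-2,6,W); sL=24/17, sR=120/97; mL=1308/1649, mR=3204/1649; mL+mR=4512/1649 → advance +1; mR−mL=1896/1649 → turn +1·90°
n=1: pose=(-3,6,S); sL=5/6, sR=10/3; mL=-5/6, mR=15/4; mL+mR=35/12 → advance +1; mR−mL=55/12 → turn +1·90°
n=2: pose=(-3,5,E); sL=120/109, sR=120/109; mL=60/109, mR=180/109; mL+mR=240/109 → advance +1; mR−mL=120/109 → turn +1·90°
n=3: pose=(-2,5,N); sL=12/5, sR=12/17; mL=174/85, mR=162/85; mL+mR=336/85 → advance +1; mR−mL=-12/85 → turn -1·90°
n=4: pose=(-2,6,E); sL=120/137, sR=24/25; mL=1356/3425, mR=4788/3425; mL+mR=6144/3425 → advance +1; mR−mL=3432/3425 → turn +1·90°
n=5: pose=(-1,6,N); sL=30/17, sR=3/5; mL=249/170, mR=126/85; mL+mR=501/170 → advance +1; mR−mL=3/170 → turn +1·90°
n=6: pose=(-1,7,W); sL=120/101, sR=24/25; mL=1788/2525, mR=3924/2525; mL+mR=5712/2525 → advance +1; mR−mL=2136/2525 → turn +1·90°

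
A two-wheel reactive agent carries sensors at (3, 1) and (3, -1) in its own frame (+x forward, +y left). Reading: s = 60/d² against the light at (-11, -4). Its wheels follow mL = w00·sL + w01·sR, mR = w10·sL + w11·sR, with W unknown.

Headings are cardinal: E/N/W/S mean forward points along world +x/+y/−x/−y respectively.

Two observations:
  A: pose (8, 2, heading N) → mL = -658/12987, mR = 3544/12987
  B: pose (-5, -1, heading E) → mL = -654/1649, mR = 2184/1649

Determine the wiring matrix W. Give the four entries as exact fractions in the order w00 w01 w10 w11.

obs A: pose=(8,2,N) → sL=4/27, sR=60/481, mL=-658/12987, mR=3544/12987
obs B: pose=(-5,-1,E) → sL=60/97, sR=12/17, mL=-654/1649, mR=2184/1649
sensor matrix S = [[4/27, 60/481], [60/97, 12/17]]; det S = 195712/7138521
solve [mL_A; mL_B] = S·[w00; w01] and [mR_A; mR_B] = S·[w10; w11]:
  w00 = 1/2, w01 = -1, w10 = 1, w11 = 1

1/2 -1 1 1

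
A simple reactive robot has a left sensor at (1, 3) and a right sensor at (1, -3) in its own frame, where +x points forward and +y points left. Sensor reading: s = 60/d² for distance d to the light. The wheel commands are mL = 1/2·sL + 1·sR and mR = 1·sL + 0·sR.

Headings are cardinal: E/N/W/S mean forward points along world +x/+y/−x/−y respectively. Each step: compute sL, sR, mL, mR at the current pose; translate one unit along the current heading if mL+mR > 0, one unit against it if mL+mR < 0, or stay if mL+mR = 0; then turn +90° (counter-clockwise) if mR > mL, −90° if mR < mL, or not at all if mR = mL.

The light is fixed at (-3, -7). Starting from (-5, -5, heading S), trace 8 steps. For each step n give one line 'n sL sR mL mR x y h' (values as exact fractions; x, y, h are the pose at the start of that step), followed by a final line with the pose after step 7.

n=0: pose=(-5,-5,S); sL=30, sR=30/13; mL=225/13, mR=30; mL+mR=615/13 → advance +1; mR−mL=165/13 → turn +1·90°
n=1: pose=(-5,-6,E); sL=60/17, sR=12; mL=234/17, mR=60/17; mL+mR=294/17 → advance +1; mR−mL=-174/17 → turn -1·90°
n=2: pose=(-4,-6,S); sL=15, sR=15/4; mL=45/4, mR=15; mL+mR=105/4 → advance +1; mR−mL=15/4 → turn +1·90°
n=3: pose=(-4,-7,E); sL=20/3, sR=20/3; mL=10, mR=20/3; mL+mR=50/3 → advance +1; mR−mL=-10/3 → turn -1·90°
n=4: pose=(-3,-7,S); sL=6, sR=6; mL=9, mR=6; mL+mR=15 → advance +1; mR−mL=-3 → turn -1·90°
n=5: pose=(-3,-8,W); sL=60/17, sR=12; mL=234/17, mR=60/17; mL+mR=294/17 → advance +1; mR−mL=-174/17 → turn -1·90°
n=6: pose=(-4,-8,N); sL=15/4, sR=15; mL=135/8, mR=15/4; mL+mR=165/8 → advance +1; mR−mL=-105/8 → turn -1·90°
n=7: pose=(-4,-7,E); sL=20/3, sR=20/3; mL=10, mR=20/3; mL+mR=50/3 → advance +1; mR−mL=-10/3 → turn -1·90°

0 30 30/13 225/13 30 -5 -5 S
1 60/17 12 234/17 60/17 -5 -6 E
2 15 15/4 45/4 15 -4 -6 S
3 20/3 20/3 10 20/3 -4 -7 E
4 6 6 9 6 -3 -7 S
5 60/17 12 234/17 60/17 -3 -8 W
6 15/4 15 135/8 15/4 -4 -8 N
7 20/3 20/3 10 20/3 -4 -7 E
final -3 -7 S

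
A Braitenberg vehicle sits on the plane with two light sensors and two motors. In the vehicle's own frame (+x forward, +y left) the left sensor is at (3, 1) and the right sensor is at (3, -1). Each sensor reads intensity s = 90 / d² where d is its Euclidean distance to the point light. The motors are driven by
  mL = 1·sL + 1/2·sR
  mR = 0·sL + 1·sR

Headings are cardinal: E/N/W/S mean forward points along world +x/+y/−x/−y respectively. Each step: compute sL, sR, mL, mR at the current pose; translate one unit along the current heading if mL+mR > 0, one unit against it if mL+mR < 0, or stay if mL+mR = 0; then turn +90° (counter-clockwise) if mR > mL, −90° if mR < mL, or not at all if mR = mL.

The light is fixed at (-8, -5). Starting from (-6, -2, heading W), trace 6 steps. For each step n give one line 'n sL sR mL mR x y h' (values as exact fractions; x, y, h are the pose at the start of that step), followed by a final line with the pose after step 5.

n=0: pose=(-6,-2,W); sL=18, sR=90/17; mL=351/17, mR=90/17; mL+mR=441/17 → advance +1; mR−mL=-261/17 → turn -1·90°
n=1: pose=(-7,-2,N); sL=5/2, sR=9/4; mL=29/8, mR=9/4; mL+mR=47/8 → advance +1; mR−mL=-11/8 → turn -1·90°
n=2: pose=(-7,-1,E); sL=90/41, sR=18/5; mL=819/205, mR=18/5; mL+mR=1557/205 → advance +1; mR−mL=-81/205 → turn -1·90°
n=3: pose=(-6,-1,S); sL=9, sR=45; mL=63/2, mR=45; mL+mR=153/2 → advance +1; mR−mL=27/2 → turn +1·90°
n=4: pose=(-6,-2,E); sL=90/41, sR=90/29; mL=4455/1189, mR=90/29; mL+mR=8145/1189 → advance +1; mR−mL=-765/1189 → turn -1·90°
n=5: pose=(-5,-2,S); sL=45/8, sR=45/2; mL=135/8, mR=45/2; mL+mR=315/8 → advance +1; mR−mL=45/8 → turn +1·90°

0 18 90/17 351/17 90/17 -6 -2 W
1 5/2 9/4 29/8 9/4 -7 -2 N
2 90/41 18/5 819/205 18/5 -7 -1 E
3 9 45 63/2 45 -6 -1 S
4 90/41 90/29 4455/1189 90/29 -6 -2 E
5 45/8 45/2 135/8 45/2 -5 -2 S
final -5 -3 E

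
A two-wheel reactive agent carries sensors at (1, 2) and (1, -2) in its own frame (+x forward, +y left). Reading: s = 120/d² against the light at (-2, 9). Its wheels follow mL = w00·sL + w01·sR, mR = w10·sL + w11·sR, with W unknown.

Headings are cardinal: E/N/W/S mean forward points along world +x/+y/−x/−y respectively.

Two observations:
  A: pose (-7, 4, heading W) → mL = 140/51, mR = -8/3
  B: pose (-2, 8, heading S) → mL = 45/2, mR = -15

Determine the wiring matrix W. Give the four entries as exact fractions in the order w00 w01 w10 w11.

obs A: pose=(-7,4,W) → sL=24/17, sR=8/3, mL=140/51, mR=-8/3
obs B: pose=(-2,8,S) → sL=15, sR=15, mL=45/2, mR=-15
sensor matrix S = [[24/17, 8/3], [15, 15]]; det S = -320/17
solve [mL_A; mL_B] = S·[w00; w01] and [mR_A; mR_B] = S·[w10; w11]:
  w00 = 1, w01 = 1/2, w10 = 0, w11 = -1

1 1/2 0 -1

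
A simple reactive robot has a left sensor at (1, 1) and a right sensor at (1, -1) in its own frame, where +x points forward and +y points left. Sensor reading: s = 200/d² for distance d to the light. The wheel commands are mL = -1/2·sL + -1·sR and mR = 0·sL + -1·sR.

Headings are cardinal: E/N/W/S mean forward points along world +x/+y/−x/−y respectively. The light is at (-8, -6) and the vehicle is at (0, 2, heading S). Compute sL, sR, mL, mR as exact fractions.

left sensor world pos  = (1, 1); dL² = 130
right sensor world pos = (-1, 1); dR² = 98
sL = 200/130 = 20/13
sR = 200/98 = 100/49
mL = -1/2·sL + -1·sR = -1790/637
mR = 0·sL + -1·sR = -100/49

20/13 100/49 -1790/637 -100/49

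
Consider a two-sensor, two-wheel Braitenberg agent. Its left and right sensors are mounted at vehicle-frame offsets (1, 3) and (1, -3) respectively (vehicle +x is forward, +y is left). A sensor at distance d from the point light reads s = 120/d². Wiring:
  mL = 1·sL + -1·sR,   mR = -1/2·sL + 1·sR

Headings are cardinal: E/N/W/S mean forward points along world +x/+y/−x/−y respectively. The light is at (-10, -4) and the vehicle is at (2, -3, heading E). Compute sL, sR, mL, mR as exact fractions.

24/37 120/173 -288/6401 2364/6401

left sensor world pos  = (3, 0); dL² = 185
right sensor world pos = (3, -6); dR² = 173
sL = 120/185 = 24/37
sR = 120/173 = 120/173
mL = 1·sL + -1·sR = -288/6401
mR = -1/2·sL + 1·sR = 2364/6401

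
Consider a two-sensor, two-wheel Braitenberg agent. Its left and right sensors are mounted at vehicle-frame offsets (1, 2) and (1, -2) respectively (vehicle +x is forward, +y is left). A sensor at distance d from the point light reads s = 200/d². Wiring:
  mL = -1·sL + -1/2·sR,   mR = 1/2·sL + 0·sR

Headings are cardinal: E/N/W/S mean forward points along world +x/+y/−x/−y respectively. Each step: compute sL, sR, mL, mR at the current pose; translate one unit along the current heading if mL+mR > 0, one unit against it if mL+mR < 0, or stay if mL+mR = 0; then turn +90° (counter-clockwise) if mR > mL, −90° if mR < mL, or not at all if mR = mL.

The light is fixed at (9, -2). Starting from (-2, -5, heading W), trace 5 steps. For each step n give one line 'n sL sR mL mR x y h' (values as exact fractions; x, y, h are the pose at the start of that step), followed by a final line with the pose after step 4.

0 200/169 40/29 -9180/4901 100/169 -2 -5 W
1 5/2 5/4 -25/8 5/4 -1 -5 S
2 200/81 200/97 -27500/7857 100/81 -1 -4 E
3 20/17 100/41 -1670/697 10/17 -2 -4 N
4 200/169 40/29 -9180/4901 100/169 -2 -5 W
final -1 -5 S

n=0: pose=(-2,-5,W); sL=200/169, sR=40/29; mL=-9180/4901, mR=100/169; mL+mR=-6280/4901 → advance -1; mR−mL=12080/4901 → turn +1·90°
n=1: pose=(-1,-5,S); sL=5/2, sR=5/4; mL=-25/8, mR=5/4; mL+mR=-15/8 → advance -1; mR−mL=35/8 → turn +1·90°
n=2: pose=(-1,-4,E); sL=200/81, sR=200/97; mL=-27500/7857, mR=100/81; mL+mR=-17800/7857 → advance -1; mR−mL=12400/2619 → turn +1·90°
n=3: pose=(-2,-4,N); sL=20/17, sR=100/41; mL=-1670/697, mR=10/17; mL+mR=-1260/697 → advance -1; mR−mL=2080/697 → turn +1·90°
n=4: pose=(-2,-5,W); sL=200/169, sR=40/29; mL=-9180/4901, mR=100/169; mL+mR=-6280/4901 → advance -1; mR−mL=12080/4901 → turn +1·90°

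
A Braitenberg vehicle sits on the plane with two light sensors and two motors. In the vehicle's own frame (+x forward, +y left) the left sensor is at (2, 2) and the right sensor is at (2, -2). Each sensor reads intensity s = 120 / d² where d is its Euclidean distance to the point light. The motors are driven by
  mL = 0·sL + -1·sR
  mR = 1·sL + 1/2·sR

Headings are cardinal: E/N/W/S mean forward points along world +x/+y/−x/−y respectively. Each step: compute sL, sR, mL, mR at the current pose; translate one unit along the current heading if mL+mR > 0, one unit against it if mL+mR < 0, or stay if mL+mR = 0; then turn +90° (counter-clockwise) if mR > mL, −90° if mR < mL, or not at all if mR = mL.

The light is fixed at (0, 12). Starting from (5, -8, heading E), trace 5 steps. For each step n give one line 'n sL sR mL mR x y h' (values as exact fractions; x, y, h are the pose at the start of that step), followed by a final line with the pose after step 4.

0 120/373 120/533 -120/533 86340/198809 5 -8 E
1 6/17 30/97 -30/97 837/1649 6 -8 N
2 120/457 24/61 -24/61 12804/27877 6 -7 W
3 12/49 4/15 -4/15 278/735 5 -7 S
4 120/373 120/533 -120/533 86340/198809 5 -8 E
final 6 -8 N

n=0: pose=(5,-8,E); sL=120/373, sR=120/533; mL=-120/533, mR=86340/198809; mL+mR=41580/198809 → advance +1; mR−mL=131100/198809 → turn +1·90°
n=1: pose=(6,-8,N); sL=6/17, sR=30/97; mL=-30/97, mR=837/1649; mL+mR=327/1649 → advance +1; mR−mL=1347/1649 → turn +1·90°
n=2: pose=(6,-7,W); sL=120/457, sR=24/61; mL=-24/61, mR=12804/27877; mL+mR=1836/27877 → advance +1; mR−mL=23772/27877 → turn +1·90°
n=3: pose=(5,-7,S); sL=12/49, sR=4/15; mL=-4/15, mR=278/735; mL+mR=82/735 → advance +1; mR−mL=158/245 → turn +1·90°
n=4: pose=(5,-8,E); sL=120/373, sR=120/533; mL=-120/533, mR=86340/198809; mL+mR=41580/198809 → advance +1; mR−mL=131100/198809 → turn +1·90°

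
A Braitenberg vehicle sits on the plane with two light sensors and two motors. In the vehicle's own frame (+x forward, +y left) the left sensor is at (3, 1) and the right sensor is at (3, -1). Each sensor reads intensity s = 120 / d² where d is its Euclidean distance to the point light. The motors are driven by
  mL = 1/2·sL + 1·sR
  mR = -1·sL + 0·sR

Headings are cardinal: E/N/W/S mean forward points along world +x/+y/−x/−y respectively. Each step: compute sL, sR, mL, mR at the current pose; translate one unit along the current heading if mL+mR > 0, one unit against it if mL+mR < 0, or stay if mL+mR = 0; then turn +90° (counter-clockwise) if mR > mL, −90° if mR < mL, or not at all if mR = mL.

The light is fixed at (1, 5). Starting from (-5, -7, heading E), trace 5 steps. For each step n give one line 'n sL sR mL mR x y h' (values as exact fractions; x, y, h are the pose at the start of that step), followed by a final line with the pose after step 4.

0 12/13 60/89 1314/1157 -12/13 -5 -7 E
1 120/241 40/87 14860/20967 -120/241 -4 -7 S
2 6/13 15/26 21/26 -6/13 -4 -8 W
3 120/149 24/25 5076/3725 -120/149 -5 -8 N
4 12/13 60/89 1314/1157 -12/13 -5 -7 E
final -4 -7 S

n=0: pose=(-5,-7,E); sL=12/13, sR=60/89; mL=1314/1157, mR=-12/13; mL+mR=246/1157 → advance +1; mR−mL=-2382/1157 → turn -1·90°
n=1: pose=(-4,-7,S); sL=120/241, sR=40/87; mL=14860/20967, mR=-120/241; mL+mR=4420/20967 → advance +1; mR−mL=-25300/20967 → turn -1·90°
n=2: pose=(-4,-8,W); sL=6/13, sR=15/26; mL=21/26, mR=-6/13; mL+mR=9/26 → advance +1; mR−mL=-33/26 → turn -1·90°
n=3: pose=(-5,-8,N); sL=120/149, sR=24/25; mL=5076/3725, mR=-120/149; mL+mR=2076/3725 → advance +1; mR−mL=-8076/3725 → turn -1·90°
n=4: pose=(-5,-7,E); sL=12/13, sR=60/89; mL=1314/1157, mR=-12/13; mL+mR=246/1157 → advance +1; mR−mL=-2382/1157 → turn -1·90°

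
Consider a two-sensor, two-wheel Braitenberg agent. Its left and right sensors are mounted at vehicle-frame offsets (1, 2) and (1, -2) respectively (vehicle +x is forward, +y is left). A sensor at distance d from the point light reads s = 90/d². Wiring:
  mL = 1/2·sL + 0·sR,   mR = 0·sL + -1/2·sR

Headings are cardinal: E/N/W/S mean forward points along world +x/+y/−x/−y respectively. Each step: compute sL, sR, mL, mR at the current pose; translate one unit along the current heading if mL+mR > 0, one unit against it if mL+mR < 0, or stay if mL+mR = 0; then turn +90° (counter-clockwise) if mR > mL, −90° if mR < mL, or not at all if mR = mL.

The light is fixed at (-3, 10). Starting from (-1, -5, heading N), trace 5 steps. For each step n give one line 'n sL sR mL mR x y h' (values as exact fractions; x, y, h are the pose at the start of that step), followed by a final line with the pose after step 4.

n=0: pose=(-1,-5,N); sL=45/98, sR=45/106; mL=45/196, mR=-45/212; mL+mR=45/2597 → advance +1; mR−mL=-2295/5194 → turn -1·90°
n=1: pose=(-1,-4,E); sL=10/17, sR=18/53; mL=5/17, mR=-9/53; mL+mR=112/901 → advance +1; mR−mL=-418/901 → turn -1·90°
n=2: pose=(0,-4,S); sL=9/25, sR=45/113; mL=9/50, mR=-45/226; mL+mR=-54/2825 → advance -1; mR−mL=-1071/2825 → turn -1·90°
n=3: pose=(0,-3,W); sL=90/229, sR=18/25; mL=45/229, mR=-9/25; mL+mR=-936/5725 → advance -1; mR−mL=-3186/5725 → turn -1·90°
n=4: pose=(1,-3,N); sL=45/74, sR=1/2; mL=45/148, mR=-1/4; mL+mR=2/37 → advance +1; mR−mL=-41/74 → turn -1·90°

0 45/98 45/106 45/196 -45/212 -1 -5 N
1 10/17 18/53 5/17 -9/53 -1 -4 E
2 9/25 45/113 9/50 -45/226 0 -4 S
3 90/229 18/25 45/229 -9/25 0 -3 W
4 45/74 1/2 45/148 -1/4 1 -3 N
final 1 -2 E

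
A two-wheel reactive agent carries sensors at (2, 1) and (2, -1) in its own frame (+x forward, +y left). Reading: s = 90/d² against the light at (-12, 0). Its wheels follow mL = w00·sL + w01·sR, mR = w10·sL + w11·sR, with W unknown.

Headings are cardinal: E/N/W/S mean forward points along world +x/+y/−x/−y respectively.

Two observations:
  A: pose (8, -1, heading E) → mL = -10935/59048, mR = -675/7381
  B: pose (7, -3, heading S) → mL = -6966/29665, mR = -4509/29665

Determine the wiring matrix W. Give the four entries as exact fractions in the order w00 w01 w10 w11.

obs A: pose=(8,-1,E) → sL=45/242, sR=45/244, mL=-10935/59048, mR=-675/7381
obs B: pose=(7,-3,S) → sL=18/85, sR=90/349, mL=-6966/29665, mR=-4509/29665
sensor matrix S = [[45/242, 45/244], [18/85, 90/349]]; det S = 779301/87582946
solve [mL_A; mL_B] = S·[w00; w01] and [mR_A; mR_B] = S·[w10; w11]:
  w00 = -1/2, w01 = -1/2, w10 = 1/2, w11 = -1

-1/2 -1/2 1/2 -1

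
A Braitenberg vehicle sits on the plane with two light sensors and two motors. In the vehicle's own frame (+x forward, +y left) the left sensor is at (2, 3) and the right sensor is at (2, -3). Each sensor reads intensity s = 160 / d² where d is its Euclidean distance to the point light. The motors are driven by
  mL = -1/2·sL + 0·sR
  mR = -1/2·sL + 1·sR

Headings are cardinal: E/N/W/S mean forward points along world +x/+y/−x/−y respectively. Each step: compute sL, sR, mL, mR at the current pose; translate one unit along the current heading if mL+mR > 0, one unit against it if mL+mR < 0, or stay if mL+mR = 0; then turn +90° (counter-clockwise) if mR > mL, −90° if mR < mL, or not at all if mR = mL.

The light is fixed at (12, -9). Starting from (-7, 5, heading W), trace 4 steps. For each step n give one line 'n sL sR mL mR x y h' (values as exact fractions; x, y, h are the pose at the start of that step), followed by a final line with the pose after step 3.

0 80/281 16/73 -40/281 1576/20513 -7 5 W
1 160/369 32/117 -80/369 272/4797 -6 5 S
2 8/29 2/5 -4/29 38/145 -6 6 E
3 160/689 32/97 -80/689 14288/66833 -5 6 N
final -5 7 W

n=0: pose=(-7,5,W); sL=80/281, sR=16/73; mL=-40/281, mR=1576/20513; mL+mR=-1344/20513 → advance -1; mR−mL=16/73 → turn +1·90°
n=1: pose=(-6,5,S); sL=160/369, sR=32/117; mL=-80/369, mR=272/4797; mL+mR=-256/1599 → advance -1; mR−mL=32/117 → turn +1·90°
n=2: pose=(-6,6,E); sL=8/29, sR=2/5; mL=-4/29, mR=38/145; mL+mR=18/145 → advance +1; mR−mL=2/5 → turn +1·90°
n=3: pose=(-5,6,N); sL=160/689, sR=32/97; mL=-80/689, mR=14288/66833; mL+mR=6528/66833 → advance +1; mR−mL=32/97 → turn +1·90°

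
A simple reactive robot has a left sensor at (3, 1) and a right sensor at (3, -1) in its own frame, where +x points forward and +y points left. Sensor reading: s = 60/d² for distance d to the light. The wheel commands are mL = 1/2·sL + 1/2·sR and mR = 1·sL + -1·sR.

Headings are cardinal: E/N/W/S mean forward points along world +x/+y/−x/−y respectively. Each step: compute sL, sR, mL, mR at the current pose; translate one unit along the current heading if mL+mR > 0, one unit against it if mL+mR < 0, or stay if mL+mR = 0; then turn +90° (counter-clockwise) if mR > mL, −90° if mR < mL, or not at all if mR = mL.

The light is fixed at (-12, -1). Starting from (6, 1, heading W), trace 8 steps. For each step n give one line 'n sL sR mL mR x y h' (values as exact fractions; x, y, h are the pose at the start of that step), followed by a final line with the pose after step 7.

0 30/113 10/39 1150/4407 40/4407 6 1 W
1 60/281 60/349 18900/98069 4080/98069 5 1 N
2 15/104 15/101 3075/21008 -45/10504 5 2 E
3 60/361 60/289 19500/104329 -4320/104329 6 2 S
4 30/113 10/39 1150/4407 40/4407 6 1 W
5 60/281 60/349 18900/98069 4080/98069 5 1 N
6 15/104 15/101 3075/21008 -45/10504 5 2 E
7 60/361 60/289 19500/104329 -4320/104329 6 2 S
final 6 1 W

n=0: pose=(6,1,W); sL=30/113, sR=10/39; mL=1150/4407, mR=40/4407; mL+mR=1190/4407 → advance +1; mR−mL=-370/1469 → turn -1·90°
n=1: pose=(5,1,N); sL=60/281, sR=60/349; mL=18900/98069, mR=4080/98069; mL+mR=22980/98069 → advance +1; mR−mL=-14820/98069 → turn -1·90°
n=2: pose=(5,2,E); sL=15/104, sR=15/101; mL=3075/21008, mR=-45/10504; mL+mR=2985/21008 → advance +1; mR−mL=-3165/21008 → turn -1·90°
n=3: pose=(6,2,S); sL=60/361, sR=60/289; mL=19500/104329, mR=-4320/104329; mL+mR=15180/104329 → advance +1; mR−mL=-23820/104329 → turn -1·90°
n=4: pose=(6,1,W); sL=30/113, sR=10/39; mL=1150/4407, mR=40/4407; mL+mR=1190/4407 → advance +1; mR−mL=-370/1469 → turn -1·90°
n=5: pose=(5,1,N); sL=60/281, sR=60/349; mL=18900/98069, mR=4080/98069; mL+mR=22980/98069 → advance +1; mR−mL=-14820/98069 → turn -1·90°
n=6: pose=(5,2,E); sL=15/104, sR=15/101; mL=3075/21008, mR=-45/10504; mL+mR=2985/21008 → advance +1; mR−mL=-3165/21008 → turn -1·90°
n=7: pose=(6,2,S); sL=60/361, sR=60/289; mL=19500/104329, mR=-4320/104329; mL+mR=15180/104329 → advance +1; mR−mL=-23820/104329 → turn -1·90°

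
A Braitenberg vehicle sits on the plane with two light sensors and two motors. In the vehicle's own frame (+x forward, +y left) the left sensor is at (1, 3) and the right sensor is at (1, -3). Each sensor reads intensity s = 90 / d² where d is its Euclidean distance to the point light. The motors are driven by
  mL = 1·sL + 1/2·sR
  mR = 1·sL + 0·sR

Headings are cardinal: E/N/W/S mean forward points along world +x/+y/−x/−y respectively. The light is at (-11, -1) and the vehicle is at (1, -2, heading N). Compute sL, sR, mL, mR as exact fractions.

10/9 2/5 59/45 10/9

left sensor world pos  = (-2, -1); dL² = 81
right sensor world pos = (4, -1); dR² = 225
sL = 90/81 = 10/9
sR = 90/225 = 2/5
mL = 1·sL + 1/2·sR = 59/45
mR = 1·sL + 0·sR = 10/9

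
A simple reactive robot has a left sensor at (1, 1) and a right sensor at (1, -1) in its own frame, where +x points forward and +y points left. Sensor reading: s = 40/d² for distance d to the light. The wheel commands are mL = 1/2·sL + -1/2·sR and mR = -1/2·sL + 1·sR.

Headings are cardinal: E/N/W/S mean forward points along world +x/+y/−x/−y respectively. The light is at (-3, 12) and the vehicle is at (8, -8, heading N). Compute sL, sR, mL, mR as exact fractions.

left sensor world pos  = (7, -7); dL² = 461
right sensor world pos = (9, -7); dR² = 505
sL = 40/461 = 40/461
sR = 40/505 = 8/101
mL = 1/2·sL + -1/2·sR = 176/46561
mR = -1/2·sL + 1·sR = 1668/46561

40/461 8/101 176/46561 1668/46561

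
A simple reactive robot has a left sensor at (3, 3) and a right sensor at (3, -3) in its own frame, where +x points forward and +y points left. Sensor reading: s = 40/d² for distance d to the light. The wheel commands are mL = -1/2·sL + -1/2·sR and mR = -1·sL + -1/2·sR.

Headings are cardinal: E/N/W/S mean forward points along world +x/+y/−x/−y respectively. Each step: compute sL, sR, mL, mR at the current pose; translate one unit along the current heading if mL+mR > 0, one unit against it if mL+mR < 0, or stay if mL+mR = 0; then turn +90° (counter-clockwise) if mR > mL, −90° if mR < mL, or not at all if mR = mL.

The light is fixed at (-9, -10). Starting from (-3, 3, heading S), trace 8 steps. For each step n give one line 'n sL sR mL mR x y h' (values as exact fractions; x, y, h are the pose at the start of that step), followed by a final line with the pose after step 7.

0 40/181 40/109 -5800/19729 -7980/19729 -3 3 S
1 4/13 20/149 -428/1937 -726/1937 -3 4 W
2 8/61 40/389 -2776/23729 -4332/23729 -2 4 N
3 10/89 1/5 -139/890 -189/890 -2 3 E
4 40/181 40/109 -5800/19729 -7980/19729 -3 3 S
5 4/13 20/149 -428/1937 -726/1937 -3 4 W
6 8/61 40/389 -2776/23729 -4332/23729 -2 4 N
7 10/89 1/5 -139/890 -189/890 -2 3 E
final -3 3 S

n=0: pose=(-3,3,S); sL=40/181, sR=40/109; mL=-5800/19729, mR=-7980/19729; mL+mR=-13780/19729 → advance -1; mR−mL=-20/181 → turn -1·90°
n=1: pose=(-3,4,W); sL=4/13, sR=20/149; mL=-428/1937, mR=-726/1937; mL+mR=-1154/1937 → advance -1; mR−mL=-2/13 → turn -1·90°
n=2: pose=(-2,4,N); sL=8/61, sR=40/389; mL=-2776/23729, mR=-4332/23729; mL+mR=-7108/23729 → advance -1; mR−mL=-4/61 → turn -1·90°
n=3: pose=(-2,3,E); sL=10/89, sR=1/5; mL=-139/890, mR=-189/890; mL+mR=-164/445 → advance -1; mR−mL=-5/89 → turn -1·90°
n=4: pose=(-3,3,S); sL=40/181, sR=40/109; mL=-5800/19729, mR=-7980/19729; mL+mR=-13780/19729 → advance -1; mR−mL=-20/181 → turn -1·90°
n=5: pose=(-3,4,W); sL=4/13, sR=20/149; mL=-428/1937, mR=-726/1937; mL+mR=-1154/1937 → advance -1; mR−mL=-2/13 → turn -1·90°
n=6: pose=(-2,4,N); sL=8/61, sR=40/389; mL=-2776/23729, mR=-4332/23729; mL+mR=-7108/23729 → advance -1; mR−mL=-4/61 → turn -1·90°
n=7: pose=(-2,3,E); sL=10/89, sR=1/5; mL=-139/890, mR=-189/890; mL+mR=-164/445 → advance -1; mR−mL=-5/89 → turn -1·90°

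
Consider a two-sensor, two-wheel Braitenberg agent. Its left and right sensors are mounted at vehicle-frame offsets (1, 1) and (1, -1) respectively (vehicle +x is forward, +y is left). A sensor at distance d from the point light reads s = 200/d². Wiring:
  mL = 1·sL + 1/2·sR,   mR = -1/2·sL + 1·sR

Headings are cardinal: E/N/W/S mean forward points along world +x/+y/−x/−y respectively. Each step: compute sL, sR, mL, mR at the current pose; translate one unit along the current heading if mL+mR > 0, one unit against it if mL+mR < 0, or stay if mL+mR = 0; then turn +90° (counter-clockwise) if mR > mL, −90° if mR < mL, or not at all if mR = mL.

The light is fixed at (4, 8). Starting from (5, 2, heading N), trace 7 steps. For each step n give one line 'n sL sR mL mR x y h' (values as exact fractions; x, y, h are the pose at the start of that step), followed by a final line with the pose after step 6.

n=0: pose=(5,2,N); sL=8, sR=200/29; mL=332/29, mR=84/29; mL+mR=416/29 → advance +1; mR−mL=-248/29 → turn -1·90°
n=1: pose=(5,3,E); sL=10, sR=5; mL=25/2, mR=0; mL+mR=25/2 → advance +1; mR−mL=-25/2 → turn -1·90°
n=2: pose=(6,3,S); sL=40/9, sR=200/37; mL=2380/333, mR=1060/333; mL+mR=3440/333 → advance +1; mR−mL=-440/111 → turn -1·90°
n=3: pose=(6,2,W); sL=4, sR=100/13; mL=102/13, mR=74/13; mL+mR=176/13 → advance +1; mR−mL=-28/13 → turn -1·90°
n=4: pose=(5,2,N); sL=8, sR=200/29; mL=332/29, mR=84/29; mL+mR=416/29 → advance +1; mR−mL=-248/29 → turn -1·90°
n=5: pose=(5,3,E); sL=10, sR=5; mL=25/2, mR=0; mL+mR=25/2 → advance +1; mR−mL=-25/2 → turn -1·90°
n=6: pose=(6,3,S); sL=40/9, sR=200/37; mL=2380/333, mR=1060/333; mL+mR=3440/333 → advance +1; mR−mL=-440/111 → turn -1·90°

0 8 200/29 332/29 84/29 5 2 N
1 10 5 25/2 0 5 3 E
2 40/9 200/37 2380/333 1060/333 6 3 S
3 4 100/13 102/13 74/13 6 2 W
4 8 200/29 332/29 84/29 5 2 N
5 10 5 25/2 0 5 3 E
6 40/9 200/37 2380/333 1060/333 6 3 S
final 6 2 W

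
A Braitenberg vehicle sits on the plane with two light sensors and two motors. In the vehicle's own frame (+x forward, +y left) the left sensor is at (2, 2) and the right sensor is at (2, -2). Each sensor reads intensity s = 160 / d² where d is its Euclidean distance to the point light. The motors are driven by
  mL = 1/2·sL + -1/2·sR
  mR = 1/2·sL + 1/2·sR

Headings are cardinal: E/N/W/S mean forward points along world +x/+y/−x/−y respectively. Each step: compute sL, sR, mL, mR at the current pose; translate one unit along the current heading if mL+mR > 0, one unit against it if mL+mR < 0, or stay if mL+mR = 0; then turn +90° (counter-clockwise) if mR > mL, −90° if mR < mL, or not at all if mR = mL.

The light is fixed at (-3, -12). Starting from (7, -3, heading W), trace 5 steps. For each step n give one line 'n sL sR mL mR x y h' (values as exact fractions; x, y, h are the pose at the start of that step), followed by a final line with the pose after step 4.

n=0: pose=(7,-3,W); sL=160/113, sR=32/37; mL=1152/4181, mR=4768/4181; mL+mR=160/113 → advance +1; mR−mL=32/37 → turn +1·90°
n=1: pose=(6,-3,S); sL=16/17, sR=80/49; mL=-288/833, mR=1072/833; mL+mR=16/17 → advance +1; mR−mL=80/49 → turn +1·90°
n=2: pose=(6,-4,E); sL=160/221, sR=160/157; mL=-5120/34697, mR=30240/34697; mL+mR=160/221 → advance +1; mR−mL=160/157 → turn +1·90°
n=3: pose=(7,-4,N); sL=40/41, sR=40/61; mL=400/2501, mR=2040/2501; mL+mR=40/41 → advance +1; mR−mL=40/61 → turn +1·90°
n=4: pose=(7,-3,W); sL=160/113, sR=32/37; mL=1152/4181, mR=4768/4181; mL+mR=160/113 → advance +1; mR−mL=32/37 → turn +1·90°

0 160/113 32/37 1152/4181 4768/4181 7 -3 W
1 16/17 80/49 -288/833 1072/833 6 -3 S
2 160/221 160/157 -5120/34697 30240/34697 6 -4 E
3 40/41 40/61 400/2501 2040/2501 7 -4 N
4 160/113 32/37 1152/4181 4768/4181 7 -3 W
final 6 -3 S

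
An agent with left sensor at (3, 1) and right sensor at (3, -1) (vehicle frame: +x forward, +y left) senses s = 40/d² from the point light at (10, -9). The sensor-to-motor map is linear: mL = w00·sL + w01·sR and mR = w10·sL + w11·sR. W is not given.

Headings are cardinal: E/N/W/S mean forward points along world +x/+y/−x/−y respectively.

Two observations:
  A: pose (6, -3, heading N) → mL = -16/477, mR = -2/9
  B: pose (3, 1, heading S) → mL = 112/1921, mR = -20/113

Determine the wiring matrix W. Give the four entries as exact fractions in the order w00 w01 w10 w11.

obs A: pose=(6,-3,N) → sL=20/53, sR=4/9, mL=-16/477, mR=-2/9
obs B: pose=(3,1,S) → sL=8/17, sR=40/113, mL=112/1921, mR=-20/113
sensor matrix S = [[20/53, 4/9], [8/17, 40/113]]; det S = -69248/916317
solve [mL_A; mL_B] = S·[w00; w01] and [mR_A; mR_B] = S·[w10; w11]:
  w00 = 1/2, w01 = -1/2, w10 = 0, w11 = -1/2

1/2 -1/2 0 -1/2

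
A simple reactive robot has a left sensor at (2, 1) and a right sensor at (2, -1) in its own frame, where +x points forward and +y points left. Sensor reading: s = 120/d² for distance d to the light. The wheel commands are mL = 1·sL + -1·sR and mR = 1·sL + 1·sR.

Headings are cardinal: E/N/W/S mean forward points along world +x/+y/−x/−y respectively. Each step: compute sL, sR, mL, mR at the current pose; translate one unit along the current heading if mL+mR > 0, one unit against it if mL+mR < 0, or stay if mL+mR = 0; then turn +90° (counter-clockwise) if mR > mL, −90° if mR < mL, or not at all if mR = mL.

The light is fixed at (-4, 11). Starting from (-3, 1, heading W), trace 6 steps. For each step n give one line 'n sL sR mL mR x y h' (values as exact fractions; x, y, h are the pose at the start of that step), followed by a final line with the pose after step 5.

n=0: pose=(-3,1,W); sL=60/61, sR=60/41; mL=-1200/2501, mR=6120/2501; mL+mR=120/61 → advance +1; mR−mL=120/41 → turn +1·90°
n=1: pose=(-4,1,S); sL=24/29, sR=24/29; mL=0, mR=48/29; mL+mR=48/29 → advance +1; mR−mL=48/29 → turn +1·90°
n=2: pose=(-4,0,E); sL=15/13, sR=30/37; mL=165/481, mR=945/481; mL+mR=30/13 → advance +1; mR−mL=60/37 → turn +1·90°
n=3: pose=(-3,0,N); sL=40/27, sR=24/17; mL=32/459, mR=1328/459; mL+mR=80/27 → advance +1; mR−mL=48/17 → turn +1·90°
n=4: pose=(-3,1,W); sL=60/61, sR=60/41; mL=-1200/2501, mR=6120/2501; mL+mR=120/61 → advance +1; mR−mL=120/41 → turn +1·90°
n=5: pose=(-4,1,S); sL=24/29, sR=24/29; mL=0, mR=48/29; mL+mR=48/29 → advance +1; mR−mL=48/29 → turn +1·90°

0 60/61 60/41 -1200/2501 6120/2501 -3 1 W
1 24/29 24/29 0 48/29 -4 1 S
2 15/13 30/37 165/481 945/481 -4 0 E
3 40/27 24/17 32/459 1328/459 -3 0 N
4 60/61 60/41 -1200/2501 6120/2501 -3 1 W
5 24/29 24/29 0 48/29 -4 1 S
final -4 0 E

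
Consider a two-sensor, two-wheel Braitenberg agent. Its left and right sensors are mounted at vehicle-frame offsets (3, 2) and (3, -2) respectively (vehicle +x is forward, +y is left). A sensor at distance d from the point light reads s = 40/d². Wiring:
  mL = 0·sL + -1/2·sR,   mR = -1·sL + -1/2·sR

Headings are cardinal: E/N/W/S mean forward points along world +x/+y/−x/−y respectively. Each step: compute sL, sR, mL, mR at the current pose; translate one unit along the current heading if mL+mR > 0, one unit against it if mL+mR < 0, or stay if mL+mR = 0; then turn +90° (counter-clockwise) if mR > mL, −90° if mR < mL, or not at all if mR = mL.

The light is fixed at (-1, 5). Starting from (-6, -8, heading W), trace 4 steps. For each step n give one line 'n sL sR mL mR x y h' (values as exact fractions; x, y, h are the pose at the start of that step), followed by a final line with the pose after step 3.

0 40/289 8/37 -4/37 -2636/10693 -6 -8 W
1 5/17 5/13 -5/26 -215/442 -5 -8 N
2 8/29 40/257 -20/257 -2636/7453 -5 -9 E
3 20/149 20/169 -10/169 -4870/25181 -6 -9 S
final -6 -8 W

n=0: pose=(-6,-8,W); sL=40/289, sR=8/37; mL=-4/37, mR=-2636/10693; mL+mR=-3792/10693 → advance -1; mR−mL=-40/289 → turn -1·90°
n=1: pose=(-5,-8,N); sL=5/17, sR=5/13; mL=-5/26, mR=-215/442; mL+mR=-150/221 → advance -1; mR−mL=-5/17 → turn -1·90°
n=2: pose=(-5,-9,E); sL=8/29, sR=40/257; mL=-20/257, mR=-2636/7453; mL+mR=-3216/7453 → advance -1; mR−mL=-8/29 → turn -1·90°
n=3: pose=(-6,-9,S); sL=20/149, sR=20/169; mL=-10/169, mR=-4870/25181; mL+mR=-6360/25181 → advance -1; mR−mL=-20/149 → turn -1·90°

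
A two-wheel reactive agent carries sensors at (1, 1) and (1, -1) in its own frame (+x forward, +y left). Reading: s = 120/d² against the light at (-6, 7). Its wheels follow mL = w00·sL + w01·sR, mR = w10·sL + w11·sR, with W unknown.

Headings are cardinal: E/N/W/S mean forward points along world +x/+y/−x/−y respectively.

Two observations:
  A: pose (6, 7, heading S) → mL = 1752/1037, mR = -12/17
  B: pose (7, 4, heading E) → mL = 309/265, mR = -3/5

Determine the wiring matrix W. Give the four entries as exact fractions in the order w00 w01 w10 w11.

obs A: pose=(6,7,S) → sL=12/17, sR=60/61, mL=1752/1037, mR=-12/17
obs B: pose=(7,4,E) → sL=3/5, sR=30/53, mL=309/265, mR=-3/5
sensor matrix S = [[12/17, 60/61], [3/5, 30/53]]; det S = -10476/54961
solve [mL_A; mL_B] = S·[w00; w01] and [mR_A; mR_B] = S·[w10; w11]:
  w00 = 1, w01 = 1, w10 = -1, w11 = 0

1 1 -1 0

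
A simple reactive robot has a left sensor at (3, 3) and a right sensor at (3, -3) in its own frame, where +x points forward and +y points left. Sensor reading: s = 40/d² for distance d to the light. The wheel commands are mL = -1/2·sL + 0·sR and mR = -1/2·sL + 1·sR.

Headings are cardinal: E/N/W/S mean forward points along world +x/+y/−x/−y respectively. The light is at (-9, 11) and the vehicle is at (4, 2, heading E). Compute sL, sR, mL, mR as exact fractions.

10/73 1/10 -5/73 23/730

left sensor world pos  = (7, 5); dL² = 292
right sensor world pos = (7, -1); dR² = 400
sL = 40/292 = 10/73
sR = 40/400 = 1/10
mL = -1/2·sL + 0·sR = -5/73
mR = -1/2·sL + 1·sR = 23/730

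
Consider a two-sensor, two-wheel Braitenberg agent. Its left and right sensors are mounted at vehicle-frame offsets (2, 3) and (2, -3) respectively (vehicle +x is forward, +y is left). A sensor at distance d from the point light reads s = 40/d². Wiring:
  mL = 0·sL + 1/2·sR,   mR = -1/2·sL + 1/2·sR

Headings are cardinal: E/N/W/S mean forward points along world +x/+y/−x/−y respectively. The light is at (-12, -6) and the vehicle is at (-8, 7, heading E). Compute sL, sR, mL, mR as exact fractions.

10/73 5/17 5/34 195/2482

left sensor world pos  = (-6, 10); dL² = 292
right sensor world pos = (-6, 4); dR² = 136
sL = 40/292 = 10/73
sR = 40/136 = 5/17
mL = 0·sL + 1/2·sR = 5/34
mR = -1/2·sL + 1/2·sR = 195/2482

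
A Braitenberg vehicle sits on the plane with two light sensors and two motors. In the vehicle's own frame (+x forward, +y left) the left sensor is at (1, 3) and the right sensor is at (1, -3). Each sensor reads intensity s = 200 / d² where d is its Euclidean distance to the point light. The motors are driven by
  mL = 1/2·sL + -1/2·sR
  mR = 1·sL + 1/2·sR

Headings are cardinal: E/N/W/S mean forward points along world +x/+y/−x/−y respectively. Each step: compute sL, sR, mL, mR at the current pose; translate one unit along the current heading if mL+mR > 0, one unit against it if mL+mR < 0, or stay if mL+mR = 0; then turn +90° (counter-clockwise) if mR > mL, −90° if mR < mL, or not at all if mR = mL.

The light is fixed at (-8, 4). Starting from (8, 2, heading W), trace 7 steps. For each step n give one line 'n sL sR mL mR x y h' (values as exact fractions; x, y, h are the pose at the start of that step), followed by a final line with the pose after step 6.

0 4/5 100/113 -24/565 702/565 8 2 W
1 200/333 200/153 -2000/5661 7100/5661 7 2 S
2 25/32 50/73 225/4672 2625/2336 7 1 E
3 200/173 40/73 3840/12629 18060/12629 8 1 N
4 4/5 100/113 -24/565 702/565 8 2 W
5 200/333 200/153 -2000/5661 7100/5661 7 2 S
6 25/32 50/73 225/4672 2625/2336 7 1 E
final 8 1 N

n=0: pose=(8,2,W); sL=4/5, sR=100/113; mL=-24/565, mR=702/565; mL+mR=6/5 → advance +1; mR−mL=726/565 → turn +1·90°
n=1: pose=(7,2,S); sL=200/333, sR=200/153; mL=-2000/5661, mR=7100/5661; mL+mR=100/111 → advance +1; mR−mL=9100/5661 → turn +1·90°
n=2: pose=(7,1,E); sL=25/32, sR=50/73; mL=225/4672, mR=2625/2336; mL+mR=75/64 → advance +1; mR−mL=5025/4672 → turn +1·90°
n=3: pose=(8,1,N); sL=200/173, sR=40/73; mL=3840/12629, mR=18060/12629; mL+mR=300/173 → advance +1; mR−mL=14220/12629 → turn +1·90°
n=4: pose=(8,2,W); sL=4/5, sR=100/113; mL=-24/565, mR=702/565; mL+mR=6/5 → advance +1; mR−mL=726/565 → turn +1·90°
n=5: pose=(7,2,S); sL=200/333, sR=200/153; mL=-2000/5661, mR=7100/5661; mL+mR=100/111 → advance +1; mR−mL=9100/5661 → turn +1·90°
n=6: pose=(7,1,E); sL=25/32, sR=50/73; mL=225/4672, mR=2625/2336; mL+mR=75/64 → advance +1; mR−mL=5025/4672 → turn +1·90°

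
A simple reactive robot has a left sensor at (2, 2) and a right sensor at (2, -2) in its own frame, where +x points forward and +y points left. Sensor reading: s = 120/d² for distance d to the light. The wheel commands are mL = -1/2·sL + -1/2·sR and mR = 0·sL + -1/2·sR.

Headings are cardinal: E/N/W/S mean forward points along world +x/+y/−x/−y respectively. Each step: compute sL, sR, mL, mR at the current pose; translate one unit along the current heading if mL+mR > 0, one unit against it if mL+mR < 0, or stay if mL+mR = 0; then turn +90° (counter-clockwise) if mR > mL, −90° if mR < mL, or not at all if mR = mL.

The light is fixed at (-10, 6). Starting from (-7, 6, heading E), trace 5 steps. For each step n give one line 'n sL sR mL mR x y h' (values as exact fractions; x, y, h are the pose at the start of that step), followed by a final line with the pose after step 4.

n=0: pose=(-7,6,E); sL=120/29, sR=120/29; mL=-120/29, mR=-60/29; mL+mR=-180/29 → advance -1; mR−mL=60/29 → turn +1·90°
n=1: pose=(-8,6,N); sL=30, sR=6; mL=-18, mR=-3; mL+mR=-21 → advance -1; mR−mL=15 → turn +1·90°
n=2: pose=(-8,5,W); sL=40/3, sR=120; mL=-200/3, mR=-60; mL+mR=-380/3 → advance -1; mR−mL=20/3 → turn +1·90°
n=3: pose=(-7,5,S); sL=60/17, sR=12; mL=-132/17, mR=-6; mL+mR=-234/17 → advance -1; mR−mL=30/17 → turn +1·90°
n=4: pose=(-7,6,E); sL=120/29, sR=120/29; mL=-120/29, mR=-60/29; mL+mR=-180/29 → advance -1; mR−mL=60/29 → turn +1·90°

0 120/29 120/29 -120/29 -60/29 -7 6 E
1 30 6 -18 -3 -8 6 N
2 40/3 120 -200/3 -60 -8 5 W
3 60/17 12 -132/17 -6 -7 5 S
4 120/29 120/29 -120/29 -60/29 -7 6 E
final -8 6 N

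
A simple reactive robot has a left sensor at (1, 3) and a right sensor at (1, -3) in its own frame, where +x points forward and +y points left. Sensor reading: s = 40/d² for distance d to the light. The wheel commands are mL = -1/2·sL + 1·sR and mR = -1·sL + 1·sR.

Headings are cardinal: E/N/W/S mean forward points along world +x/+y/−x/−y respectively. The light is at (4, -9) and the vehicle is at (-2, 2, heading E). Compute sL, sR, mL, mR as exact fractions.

left sensor world pos  = (-1, 5); dL² = 221
right sensor world pos = (-1, -1); dR² = 89
sL = 40/221 = 40/221
sR = 40/89 = 40/89
mL = -1/2·sL + 1·sR = 7060/19669
mR = -1·sL + 1·sR = 5280/19669

40/221 40/89 7060/19669 5280/19669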